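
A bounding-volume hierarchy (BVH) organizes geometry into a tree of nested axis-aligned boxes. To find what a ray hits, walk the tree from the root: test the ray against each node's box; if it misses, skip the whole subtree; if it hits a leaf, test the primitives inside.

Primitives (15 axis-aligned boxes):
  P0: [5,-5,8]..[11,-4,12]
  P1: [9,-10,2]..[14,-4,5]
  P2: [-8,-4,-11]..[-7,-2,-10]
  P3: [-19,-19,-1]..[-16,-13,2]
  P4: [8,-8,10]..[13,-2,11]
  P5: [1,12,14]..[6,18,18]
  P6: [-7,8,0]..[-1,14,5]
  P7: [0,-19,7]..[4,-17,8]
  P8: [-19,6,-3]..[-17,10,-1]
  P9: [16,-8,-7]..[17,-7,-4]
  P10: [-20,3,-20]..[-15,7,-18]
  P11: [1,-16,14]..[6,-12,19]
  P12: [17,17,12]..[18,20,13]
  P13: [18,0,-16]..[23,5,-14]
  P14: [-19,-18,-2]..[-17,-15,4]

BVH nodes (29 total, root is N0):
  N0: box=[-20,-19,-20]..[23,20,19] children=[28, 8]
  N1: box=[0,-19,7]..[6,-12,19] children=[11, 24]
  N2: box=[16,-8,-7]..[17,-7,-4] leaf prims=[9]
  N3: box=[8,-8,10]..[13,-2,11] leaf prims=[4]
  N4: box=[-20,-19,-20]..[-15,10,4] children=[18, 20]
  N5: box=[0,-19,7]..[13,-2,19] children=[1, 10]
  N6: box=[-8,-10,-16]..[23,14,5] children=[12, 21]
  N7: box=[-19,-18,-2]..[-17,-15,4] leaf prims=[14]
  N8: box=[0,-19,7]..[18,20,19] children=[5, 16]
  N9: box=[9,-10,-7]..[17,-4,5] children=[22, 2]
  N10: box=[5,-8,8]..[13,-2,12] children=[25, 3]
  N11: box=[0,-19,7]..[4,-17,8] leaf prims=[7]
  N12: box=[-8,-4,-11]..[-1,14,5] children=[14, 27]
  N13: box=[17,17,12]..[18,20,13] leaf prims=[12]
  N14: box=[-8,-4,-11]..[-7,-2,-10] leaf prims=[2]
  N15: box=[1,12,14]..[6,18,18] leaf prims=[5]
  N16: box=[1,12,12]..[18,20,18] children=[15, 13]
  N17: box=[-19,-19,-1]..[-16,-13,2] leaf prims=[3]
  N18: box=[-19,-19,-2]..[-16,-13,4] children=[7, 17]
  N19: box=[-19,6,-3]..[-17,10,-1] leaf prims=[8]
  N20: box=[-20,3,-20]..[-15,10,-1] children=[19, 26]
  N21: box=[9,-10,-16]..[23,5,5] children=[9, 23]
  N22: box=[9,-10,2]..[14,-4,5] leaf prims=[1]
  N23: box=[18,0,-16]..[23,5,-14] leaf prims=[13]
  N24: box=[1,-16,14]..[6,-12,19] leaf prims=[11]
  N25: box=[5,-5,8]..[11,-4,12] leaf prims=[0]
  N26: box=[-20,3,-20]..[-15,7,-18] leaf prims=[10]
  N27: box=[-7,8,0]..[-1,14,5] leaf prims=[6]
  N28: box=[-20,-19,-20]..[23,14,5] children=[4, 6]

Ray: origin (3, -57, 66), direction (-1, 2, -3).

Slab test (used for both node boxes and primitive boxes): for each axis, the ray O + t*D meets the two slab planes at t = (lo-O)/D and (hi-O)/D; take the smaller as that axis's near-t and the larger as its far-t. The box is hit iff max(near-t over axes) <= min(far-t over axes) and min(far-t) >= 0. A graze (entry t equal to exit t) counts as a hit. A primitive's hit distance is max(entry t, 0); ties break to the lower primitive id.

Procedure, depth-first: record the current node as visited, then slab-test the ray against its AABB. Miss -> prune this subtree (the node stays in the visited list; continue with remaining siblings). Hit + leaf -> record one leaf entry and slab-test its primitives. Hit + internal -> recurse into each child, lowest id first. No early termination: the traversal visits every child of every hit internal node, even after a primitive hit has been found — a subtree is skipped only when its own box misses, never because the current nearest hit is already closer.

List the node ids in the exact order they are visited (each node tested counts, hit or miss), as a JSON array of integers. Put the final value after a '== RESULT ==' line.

Traverse from the root:
N0 x:[-20,23] y:[19,77/2] z:[47/3,86/3] -> hit [19,23], descend [8, 28]
  N8 x:[-15,3] y:[19,77/2] z:[47/3,59/3] -> miss, prune
  N28 x:[-20,23] y:[19,71/2] z:[61/3,86/3] -> hit [61/3,23], descend [4, 6]
    N4 x:[18,23] y:[19,67/2] z:[62/3,86/3] -> hit [62/3,23], descend [18, 20]
      N18 x:[19,22] y:[19,22] z:[62/3,68/3] -> hit [62/3,22], descend [7, 17]
        N7 x:[20,22] y:[39/2,21] z:[62/3,68/3] -> hit [62/3,21] leaf, test {P14@t=62/3}
        N17 x:[19,22] y:[19,22] z:[64/3,67/3] -> hit [64/3,22] leaf, test {P3@t=64/3}
      N20 x:[18,23] y:[30,67/2] z:[67/3,86/3] -> miss, prune
    N6 x:[-20,11] y:[47/2,71/2] z:[61/3,82/3] -> miss, prune

order=[0, 8, 28, 4, 18, 7, 17, 20, 6]  |boxes|=9  |leaves|=2  hit=P14

== RESULT ==
[0, 8, 28, 4, 18, 7, 17, 20, 6]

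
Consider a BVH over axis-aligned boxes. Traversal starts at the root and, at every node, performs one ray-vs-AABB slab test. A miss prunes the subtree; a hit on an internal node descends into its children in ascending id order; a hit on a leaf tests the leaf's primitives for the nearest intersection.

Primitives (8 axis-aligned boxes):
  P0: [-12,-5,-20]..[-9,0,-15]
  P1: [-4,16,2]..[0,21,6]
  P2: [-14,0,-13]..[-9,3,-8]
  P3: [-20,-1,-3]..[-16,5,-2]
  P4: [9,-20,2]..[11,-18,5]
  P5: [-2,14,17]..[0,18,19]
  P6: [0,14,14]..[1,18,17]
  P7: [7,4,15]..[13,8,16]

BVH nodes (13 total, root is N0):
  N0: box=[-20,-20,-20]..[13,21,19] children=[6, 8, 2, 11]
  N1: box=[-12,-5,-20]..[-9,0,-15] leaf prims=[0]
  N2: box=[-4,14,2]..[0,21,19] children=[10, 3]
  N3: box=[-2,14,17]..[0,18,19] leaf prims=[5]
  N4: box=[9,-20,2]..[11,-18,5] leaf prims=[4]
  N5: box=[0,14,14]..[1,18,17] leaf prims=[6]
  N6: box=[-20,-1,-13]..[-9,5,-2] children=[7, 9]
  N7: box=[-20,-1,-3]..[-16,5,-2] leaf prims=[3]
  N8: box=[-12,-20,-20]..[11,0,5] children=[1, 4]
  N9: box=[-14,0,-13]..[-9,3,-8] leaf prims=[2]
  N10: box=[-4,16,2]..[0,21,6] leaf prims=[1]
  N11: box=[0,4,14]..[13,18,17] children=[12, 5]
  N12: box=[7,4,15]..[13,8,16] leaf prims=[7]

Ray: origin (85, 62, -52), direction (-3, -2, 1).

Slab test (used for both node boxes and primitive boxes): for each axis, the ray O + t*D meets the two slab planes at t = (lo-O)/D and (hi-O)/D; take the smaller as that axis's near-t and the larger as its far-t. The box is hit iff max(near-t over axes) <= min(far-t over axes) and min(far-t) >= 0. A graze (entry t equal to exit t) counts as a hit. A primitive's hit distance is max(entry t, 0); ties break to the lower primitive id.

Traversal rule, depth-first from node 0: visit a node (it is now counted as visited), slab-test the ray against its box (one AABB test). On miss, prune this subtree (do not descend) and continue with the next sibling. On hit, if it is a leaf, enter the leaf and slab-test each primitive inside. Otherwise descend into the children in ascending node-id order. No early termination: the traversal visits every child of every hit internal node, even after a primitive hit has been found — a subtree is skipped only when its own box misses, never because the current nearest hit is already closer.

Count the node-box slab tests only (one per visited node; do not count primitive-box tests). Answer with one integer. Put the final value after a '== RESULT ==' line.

Walk:
N0 x:[24,35] y:[41/2,41] z:[32,71] -> hit [32,35], descend [2, 6, 8, 11]
  N2 x:[85/3,89/3] y:[41/2,24] z:[54,71] -> miss, prune
  N6 x:[94/3,35] y:[57/2,63/2] z:[39,50] -> miss, prune
  N8 x:[74/3,97/3] y:[31,41] z:[32,57] -> hit [32,97/3], descend [1, 4]
    N1 x:[94/3,97/3] y:[31,67/2] z:[32,37] -> hit [32,97/3] leaf, test {P0@t=32}
    N4 x:[74/3,76/3] y:[40,41] z:[54,57] -> miss, prune
  N11 x:[24,85/3] y:[22,29] z:[66,69] -> miss, prune

7 AABB tests over nodes [0, 2, 6, 8, 1, 4, 11]; 1 leaf entered; closest P0.

== RESULT ==
7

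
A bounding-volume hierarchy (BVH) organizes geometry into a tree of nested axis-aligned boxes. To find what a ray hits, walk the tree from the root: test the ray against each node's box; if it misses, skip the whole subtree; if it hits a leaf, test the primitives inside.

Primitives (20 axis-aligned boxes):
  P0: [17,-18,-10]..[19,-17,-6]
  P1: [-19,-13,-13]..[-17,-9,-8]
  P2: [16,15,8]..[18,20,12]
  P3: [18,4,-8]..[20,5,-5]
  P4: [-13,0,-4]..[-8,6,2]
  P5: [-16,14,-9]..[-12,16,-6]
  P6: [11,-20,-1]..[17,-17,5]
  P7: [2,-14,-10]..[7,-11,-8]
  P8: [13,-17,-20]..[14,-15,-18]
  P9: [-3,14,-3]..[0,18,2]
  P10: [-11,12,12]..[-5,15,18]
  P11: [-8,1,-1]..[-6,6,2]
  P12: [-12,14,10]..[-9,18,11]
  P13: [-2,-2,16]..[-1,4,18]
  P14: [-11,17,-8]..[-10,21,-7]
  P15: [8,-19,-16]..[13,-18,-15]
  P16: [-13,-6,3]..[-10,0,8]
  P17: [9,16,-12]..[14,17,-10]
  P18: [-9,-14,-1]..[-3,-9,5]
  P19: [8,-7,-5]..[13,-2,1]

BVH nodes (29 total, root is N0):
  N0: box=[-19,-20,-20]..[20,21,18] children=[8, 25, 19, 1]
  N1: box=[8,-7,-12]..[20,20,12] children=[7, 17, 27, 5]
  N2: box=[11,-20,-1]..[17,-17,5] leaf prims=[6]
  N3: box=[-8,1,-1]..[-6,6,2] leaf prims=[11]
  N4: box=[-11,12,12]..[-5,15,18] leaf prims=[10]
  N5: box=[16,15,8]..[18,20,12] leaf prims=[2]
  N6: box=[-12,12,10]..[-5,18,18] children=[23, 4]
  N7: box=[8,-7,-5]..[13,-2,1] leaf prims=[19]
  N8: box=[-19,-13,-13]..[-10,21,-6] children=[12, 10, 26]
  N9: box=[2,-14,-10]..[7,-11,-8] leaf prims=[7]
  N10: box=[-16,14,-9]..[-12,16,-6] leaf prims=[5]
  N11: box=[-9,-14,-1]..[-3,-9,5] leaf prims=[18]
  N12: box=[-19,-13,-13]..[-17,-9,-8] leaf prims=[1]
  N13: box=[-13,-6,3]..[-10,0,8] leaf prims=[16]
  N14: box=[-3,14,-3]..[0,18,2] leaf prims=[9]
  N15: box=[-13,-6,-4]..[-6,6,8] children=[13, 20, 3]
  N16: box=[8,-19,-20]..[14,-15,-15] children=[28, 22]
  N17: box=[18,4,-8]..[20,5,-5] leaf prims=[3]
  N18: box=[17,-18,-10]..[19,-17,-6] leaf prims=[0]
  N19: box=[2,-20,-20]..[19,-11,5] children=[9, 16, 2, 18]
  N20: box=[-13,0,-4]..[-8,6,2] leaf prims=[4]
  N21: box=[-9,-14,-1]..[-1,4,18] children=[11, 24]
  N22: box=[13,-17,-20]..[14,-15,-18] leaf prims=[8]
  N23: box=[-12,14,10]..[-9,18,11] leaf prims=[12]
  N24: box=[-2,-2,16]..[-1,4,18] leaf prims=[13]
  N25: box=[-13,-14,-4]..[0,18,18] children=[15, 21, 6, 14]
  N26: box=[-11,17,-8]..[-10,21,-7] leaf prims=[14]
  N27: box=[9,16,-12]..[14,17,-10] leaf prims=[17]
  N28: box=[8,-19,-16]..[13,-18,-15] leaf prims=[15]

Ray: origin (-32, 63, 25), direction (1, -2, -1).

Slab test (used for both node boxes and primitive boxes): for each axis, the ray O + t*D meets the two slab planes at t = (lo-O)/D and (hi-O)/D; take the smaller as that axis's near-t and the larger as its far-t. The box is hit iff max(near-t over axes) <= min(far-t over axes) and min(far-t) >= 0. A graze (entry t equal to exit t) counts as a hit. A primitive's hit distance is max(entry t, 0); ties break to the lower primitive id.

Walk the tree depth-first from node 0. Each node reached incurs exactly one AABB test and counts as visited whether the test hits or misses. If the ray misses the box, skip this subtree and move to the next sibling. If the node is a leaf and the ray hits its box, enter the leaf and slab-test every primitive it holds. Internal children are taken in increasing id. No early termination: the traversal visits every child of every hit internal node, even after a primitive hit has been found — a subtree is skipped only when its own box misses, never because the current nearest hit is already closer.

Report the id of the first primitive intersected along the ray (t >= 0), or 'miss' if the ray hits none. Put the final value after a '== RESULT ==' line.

Traverse from the root:
N0 x:[13,52] y:[21,83/2] z:[7,45] -> hit [21,83/2], descend [1, 8, 19, 25]
  N1 x:[40,52] y:[43/2,35] z:[13,37] -> miss, prune
  N8 x:[13,22] y:[21,38] z:[31,38] -> miss, prune
  N19 x:[34,51] y:[37,83/2] z:[20,45] -> hit [37,83/2], descend [2, 9, 16, 18]
    N2 x:[43,49] y:[40,83/2] z:[20,26] -> miss, prune
    N9 x:[34,39] y:[37,77/2] z:[33,35] -> miss, prune
    N16 x:[40,46] y:[39,41] z:[40,45] -> hit [40,41], descend [22, 28]
      N22 x:[45,46] y:[39,40] z:[43,45] -> miss, prune
      N28 x:[40,45] y:[81/2,41] z:[40,41] -> hit [81/2,41] leaf, test {P15@t=81/2}
    N18 x:[49,51] y:[40,81/2] z:[31,35] -> miss, prune
  N25 x:[19,32] y:[45/2,77/2] z:[7,29] -> hit [45/2,29], descend [6, 14, 15, 21]
    N6 x:[20,27] y:[45/2,51/2] z:[7,15] -> miss, prune
    N14 x:[29,32] y:[45/2,49/2] z:[23,28] -> miss, prune
    N15 x:[19,26] y:[57/2,69/2] z:[17,29] -> miss, prune
    N21 x:[23,31] y:[59/2,77/2] z:[7,26] -> miss, prune

Summary -> nodes [0, 1, 8, 19, 2, 9, 16, 22, 28, 18, 25, 6, 14, 15, 21]; box-tests=15; leaf-entries=1; first=P15

== RESULT ==
15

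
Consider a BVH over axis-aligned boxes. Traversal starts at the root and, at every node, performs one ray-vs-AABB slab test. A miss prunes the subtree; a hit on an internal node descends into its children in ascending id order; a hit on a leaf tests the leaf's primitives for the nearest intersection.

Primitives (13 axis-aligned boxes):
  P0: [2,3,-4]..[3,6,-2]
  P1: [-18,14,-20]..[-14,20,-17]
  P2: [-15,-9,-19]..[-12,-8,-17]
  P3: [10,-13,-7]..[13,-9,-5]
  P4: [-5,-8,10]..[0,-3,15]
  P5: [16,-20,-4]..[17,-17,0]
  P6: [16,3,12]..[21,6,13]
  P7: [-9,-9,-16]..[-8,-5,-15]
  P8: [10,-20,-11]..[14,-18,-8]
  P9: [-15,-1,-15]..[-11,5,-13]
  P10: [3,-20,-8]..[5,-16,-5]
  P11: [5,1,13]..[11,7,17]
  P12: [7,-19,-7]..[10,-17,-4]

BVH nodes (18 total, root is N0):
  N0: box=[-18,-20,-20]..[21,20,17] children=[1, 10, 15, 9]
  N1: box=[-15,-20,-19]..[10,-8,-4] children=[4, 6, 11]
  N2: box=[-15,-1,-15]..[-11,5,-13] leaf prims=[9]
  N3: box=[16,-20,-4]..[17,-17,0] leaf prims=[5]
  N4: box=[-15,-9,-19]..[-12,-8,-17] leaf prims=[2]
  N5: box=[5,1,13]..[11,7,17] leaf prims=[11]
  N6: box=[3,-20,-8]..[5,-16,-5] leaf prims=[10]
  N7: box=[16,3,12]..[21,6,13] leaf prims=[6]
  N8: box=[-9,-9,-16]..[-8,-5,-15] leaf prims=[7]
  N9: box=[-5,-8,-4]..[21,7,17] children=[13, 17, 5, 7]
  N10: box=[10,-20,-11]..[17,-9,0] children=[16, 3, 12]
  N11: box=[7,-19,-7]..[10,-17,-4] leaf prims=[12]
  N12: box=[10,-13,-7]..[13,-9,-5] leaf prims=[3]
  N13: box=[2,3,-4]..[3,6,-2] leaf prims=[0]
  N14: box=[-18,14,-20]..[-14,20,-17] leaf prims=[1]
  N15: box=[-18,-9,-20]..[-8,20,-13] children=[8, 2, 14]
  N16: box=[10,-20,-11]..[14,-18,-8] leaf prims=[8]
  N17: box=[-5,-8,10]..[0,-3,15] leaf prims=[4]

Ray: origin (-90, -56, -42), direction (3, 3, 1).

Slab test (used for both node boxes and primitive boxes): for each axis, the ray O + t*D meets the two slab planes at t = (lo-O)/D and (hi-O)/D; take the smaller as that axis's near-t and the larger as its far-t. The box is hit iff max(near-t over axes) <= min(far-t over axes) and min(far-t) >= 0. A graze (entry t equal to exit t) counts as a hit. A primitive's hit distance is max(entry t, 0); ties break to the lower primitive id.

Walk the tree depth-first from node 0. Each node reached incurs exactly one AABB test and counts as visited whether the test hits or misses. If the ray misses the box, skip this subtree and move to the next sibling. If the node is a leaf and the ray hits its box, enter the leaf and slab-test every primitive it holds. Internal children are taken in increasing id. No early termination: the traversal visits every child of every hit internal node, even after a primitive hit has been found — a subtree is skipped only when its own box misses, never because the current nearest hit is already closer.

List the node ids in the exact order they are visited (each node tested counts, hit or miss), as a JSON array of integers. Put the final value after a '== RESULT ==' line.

Traverse from the root:
N0 x:[24,37] y:[12,76/3] z:[22,59] -> hit [24,76/3], descend [1, 9, 10, 15]
  N1 x:[25,100/3] y:[12,16] z:[23,38] -> miss, prune
  N9 x:[85/3,37] y:[16,21] z:[38,59] -> miss, prune
  N10 x:[100/3,107/3] y:[12,47/3] z:[31,42] -> miss, prune
  N15 x:[24,82/3] y:[47/3,76/3] z:[22,29] -> hit [24,76/3], descend [2, 8, 14]
    N2 x:[25,79/3] y:[55/3,61/3] z:[27,29] -> miss, prune
    N8 x:[27,82/3] y:[47/3,17] z:[26,27] -> miss, prune
    N14 x:[24,76/3] y:[70/3,76/3] z:[22,25] -> hit [24,25] leaf, test {P1@t=24}

8 AABB tests over nodes [0, 1, 9, 10, 15, 2, 8, 14]; 1 leaf entered; closest P1.

== RESULT ==
[0, 1, 9, 10, 15, 2, 8, 14]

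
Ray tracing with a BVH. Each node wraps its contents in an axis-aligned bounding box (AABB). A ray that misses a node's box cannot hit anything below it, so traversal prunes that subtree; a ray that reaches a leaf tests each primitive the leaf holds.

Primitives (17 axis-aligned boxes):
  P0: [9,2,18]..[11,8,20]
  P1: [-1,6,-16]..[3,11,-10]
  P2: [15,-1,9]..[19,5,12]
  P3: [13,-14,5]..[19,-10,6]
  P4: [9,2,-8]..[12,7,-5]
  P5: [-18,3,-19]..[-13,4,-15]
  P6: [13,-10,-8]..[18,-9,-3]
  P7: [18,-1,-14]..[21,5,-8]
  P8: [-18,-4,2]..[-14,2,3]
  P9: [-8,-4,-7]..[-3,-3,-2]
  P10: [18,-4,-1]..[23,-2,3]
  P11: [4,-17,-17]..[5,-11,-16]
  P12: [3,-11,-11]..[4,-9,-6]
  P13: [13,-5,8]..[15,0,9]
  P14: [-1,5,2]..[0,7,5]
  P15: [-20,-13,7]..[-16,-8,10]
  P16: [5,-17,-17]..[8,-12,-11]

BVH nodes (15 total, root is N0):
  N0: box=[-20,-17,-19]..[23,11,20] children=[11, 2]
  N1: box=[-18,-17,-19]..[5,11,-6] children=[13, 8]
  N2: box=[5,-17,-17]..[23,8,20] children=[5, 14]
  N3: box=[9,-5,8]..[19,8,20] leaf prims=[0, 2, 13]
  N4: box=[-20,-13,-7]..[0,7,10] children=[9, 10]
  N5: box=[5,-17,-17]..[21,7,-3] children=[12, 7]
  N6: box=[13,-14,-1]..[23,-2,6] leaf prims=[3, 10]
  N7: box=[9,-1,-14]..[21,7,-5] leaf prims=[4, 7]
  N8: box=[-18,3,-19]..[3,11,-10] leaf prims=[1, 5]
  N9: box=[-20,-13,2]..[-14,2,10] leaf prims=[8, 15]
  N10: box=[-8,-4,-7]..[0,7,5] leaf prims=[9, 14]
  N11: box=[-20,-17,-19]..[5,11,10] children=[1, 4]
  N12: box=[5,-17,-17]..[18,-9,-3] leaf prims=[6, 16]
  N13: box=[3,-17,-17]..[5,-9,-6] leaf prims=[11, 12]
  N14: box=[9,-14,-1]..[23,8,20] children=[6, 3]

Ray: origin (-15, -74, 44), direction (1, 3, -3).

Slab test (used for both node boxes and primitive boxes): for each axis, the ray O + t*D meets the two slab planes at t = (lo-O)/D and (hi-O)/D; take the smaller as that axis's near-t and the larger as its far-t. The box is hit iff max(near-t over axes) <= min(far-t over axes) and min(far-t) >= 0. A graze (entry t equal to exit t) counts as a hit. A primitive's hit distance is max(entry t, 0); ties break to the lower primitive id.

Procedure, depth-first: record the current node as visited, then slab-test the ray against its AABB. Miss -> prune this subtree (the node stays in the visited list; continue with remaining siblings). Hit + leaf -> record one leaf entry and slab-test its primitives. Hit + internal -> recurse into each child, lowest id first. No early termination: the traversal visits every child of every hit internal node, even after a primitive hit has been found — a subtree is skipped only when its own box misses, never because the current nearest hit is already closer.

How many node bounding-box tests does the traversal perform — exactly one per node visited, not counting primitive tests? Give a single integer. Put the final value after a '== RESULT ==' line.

Trace the traversal:
N0 x:[-5,38] y:[19,85/3] z:[8,21] -> hit [19,21], descend [2, 11]
  N2 x:[20,38] y:[19,82/3] z:[8,61/3] -> hit [20,61/3], descend [5, 14]
    N5 x:[20,36] y:[19,27] z:[47/3,61/3] -> hit [20,61/3], descend [7, 12]
      N7 x:[24,36] y:[73/3,27] z:[49/3,58/3] -> miss, prune
      N12 x:[20,33] y:[19,65/3] z:[47/3,61/3] -> hit [20,61/3] leaf, test {P6(miss), P16@t=20}
    N14 x:[24,38] y:[20,82/3] z:[8,15] -> miss, prune
  N11 x:[-5,20] y:[19,85/3] z:[34/3,21] -> hit [19,20], descend [1, 4]
    N1 x:[-3,20] y:[19,85/3] z:[50/3,21] -> hit [19,20], descend [8, 13]
      N8 x:[-3,18] y:[77/3,85/3] z:[18,21] -> miss, prune
      N13 x:[18,20] y:[19,65/3] z:[50/3,61/3] -> hit [19,20] leaf, test {P11@t=20, P12(miss)}
    N4 x:[-5,15] y:[61/3,27] z:[34/3,17] -> miss, prune

Summary -> nodes [0, 2, 5, 7, 12, 14, 11, 1, 8, 13, 4]; box-tests=11; leaf-entries=2; first=P11

== RESULT ==
11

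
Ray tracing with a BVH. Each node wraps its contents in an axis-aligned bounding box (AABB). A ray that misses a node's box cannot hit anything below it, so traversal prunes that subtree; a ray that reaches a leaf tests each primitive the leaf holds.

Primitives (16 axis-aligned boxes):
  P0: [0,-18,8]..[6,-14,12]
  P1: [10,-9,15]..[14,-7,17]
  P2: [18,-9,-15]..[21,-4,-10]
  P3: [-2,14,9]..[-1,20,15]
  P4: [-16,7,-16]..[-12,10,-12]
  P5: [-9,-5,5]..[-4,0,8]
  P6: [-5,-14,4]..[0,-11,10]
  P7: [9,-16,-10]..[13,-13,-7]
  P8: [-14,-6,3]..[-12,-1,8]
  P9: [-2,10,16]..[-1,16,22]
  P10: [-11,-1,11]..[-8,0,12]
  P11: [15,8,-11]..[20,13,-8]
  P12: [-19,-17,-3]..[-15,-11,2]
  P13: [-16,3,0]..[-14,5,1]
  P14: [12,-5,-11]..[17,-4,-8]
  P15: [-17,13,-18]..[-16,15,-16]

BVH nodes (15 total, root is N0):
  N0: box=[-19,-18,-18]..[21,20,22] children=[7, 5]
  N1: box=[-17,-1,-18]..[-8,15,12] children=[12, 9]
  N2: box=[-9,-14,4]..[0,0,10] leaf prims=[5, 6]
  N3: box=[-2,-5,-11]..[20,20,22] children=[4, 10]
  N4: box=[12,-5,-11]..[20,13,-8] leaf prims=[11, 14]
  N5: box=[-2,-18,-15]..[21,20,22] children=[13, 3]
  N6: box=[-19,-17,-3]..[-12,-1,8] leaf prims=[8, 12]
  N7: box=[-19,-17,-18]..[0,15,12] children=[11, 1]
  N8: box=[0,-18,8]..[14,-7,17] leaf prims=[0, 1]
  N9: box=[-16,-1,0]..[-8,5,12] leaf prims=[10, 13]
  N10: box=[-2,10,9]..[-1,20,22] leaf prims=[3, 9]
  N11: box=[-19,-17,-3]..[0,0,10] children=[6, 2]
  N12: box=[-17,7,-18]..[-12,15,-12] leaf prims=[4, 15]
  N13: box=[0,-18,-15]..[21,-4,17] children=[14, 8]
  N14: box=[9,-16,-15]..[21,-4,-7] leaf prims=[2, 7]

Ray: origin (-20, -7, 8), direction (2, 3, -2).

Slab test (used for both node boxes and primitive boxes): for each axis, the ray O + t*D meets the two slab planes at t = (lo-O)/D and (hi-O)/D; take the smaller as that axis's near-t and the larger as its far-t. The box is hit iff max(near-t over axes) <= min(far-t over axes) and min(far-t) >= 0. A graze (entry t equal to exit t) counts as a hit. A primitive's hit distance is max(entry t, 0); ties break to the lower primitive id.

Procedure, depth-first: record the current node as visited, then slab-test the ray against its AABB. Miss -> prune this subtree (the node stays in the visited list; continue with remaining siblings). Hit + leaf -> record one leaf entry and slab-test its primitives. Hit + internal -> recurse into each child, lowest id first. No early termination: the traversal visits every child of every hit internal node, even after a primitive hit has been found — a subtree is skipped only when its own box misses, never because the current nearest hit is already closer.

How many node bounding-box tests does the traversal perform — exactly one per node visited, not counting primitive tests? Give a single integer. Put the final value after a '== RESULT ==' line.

Trace the traversal:
N0 x:[1/2,41/2] y:[-11/3,9] z:[-7,13] -> hit [1/2,9], descend [5, 7]
  N5 x:[9,41/2] y:[-11/3,9] z:[-7,23/2] -> hit [9,9], descend [3, 13]
    N3 x:[9,20] y:[2/3,9] z:[-7,19/2] -> hit [9,9], descend [4, 10]
      N4 x:[16,20] y:[2/3,20/3] z:[8,19/2] -> miss, prune
      N10 x:[9,19/2] y:[17/3,9] z:[-7,-1/2] -> miss, prune
    N13 x:[10,41/2] y:[-11/3,1] z:[-9/2,23/2] -> miss, prune
  N7 x:[1/2,10] y:[-10/3,22/3] z:[-2,13] -> hit [1/2,22/3], descend [1, 11]
    N1 x:[3/2,6] y:[2,22/3] z:[-2,13] -> hit [2,6], descend [9, 12]
      N9 x:[2,6] y:[2,4] z:[-2,4] -> hit [2,4] leaf, test {P10(miss), P13(miss)}
      N12 x:[3/2,4] y:[14/3,22/3] z:[10,13] -> miss, prune
    N11 x:[1/2,10] y:[-10/3,7/3] z:[-1,11/2] -> hit [1/2,7/3], descend [2, 6]
      N2 x:[11/2,10] y:[-7/3,7/3] z:[-1,2] -> miss, prune
      N6 x:[1/2,4] y:[-10/3,2] z:[0,11/2] -> hit [1/2,2] leaf, test {P8(miss), P12(miss)}

13 AABB tests over nodes [0, 5, 3, 4, 10, 13, 7, 1, 9, 12, 11, 2, 6]; 2 leaves entered; closest miss.

== RESULT ==
13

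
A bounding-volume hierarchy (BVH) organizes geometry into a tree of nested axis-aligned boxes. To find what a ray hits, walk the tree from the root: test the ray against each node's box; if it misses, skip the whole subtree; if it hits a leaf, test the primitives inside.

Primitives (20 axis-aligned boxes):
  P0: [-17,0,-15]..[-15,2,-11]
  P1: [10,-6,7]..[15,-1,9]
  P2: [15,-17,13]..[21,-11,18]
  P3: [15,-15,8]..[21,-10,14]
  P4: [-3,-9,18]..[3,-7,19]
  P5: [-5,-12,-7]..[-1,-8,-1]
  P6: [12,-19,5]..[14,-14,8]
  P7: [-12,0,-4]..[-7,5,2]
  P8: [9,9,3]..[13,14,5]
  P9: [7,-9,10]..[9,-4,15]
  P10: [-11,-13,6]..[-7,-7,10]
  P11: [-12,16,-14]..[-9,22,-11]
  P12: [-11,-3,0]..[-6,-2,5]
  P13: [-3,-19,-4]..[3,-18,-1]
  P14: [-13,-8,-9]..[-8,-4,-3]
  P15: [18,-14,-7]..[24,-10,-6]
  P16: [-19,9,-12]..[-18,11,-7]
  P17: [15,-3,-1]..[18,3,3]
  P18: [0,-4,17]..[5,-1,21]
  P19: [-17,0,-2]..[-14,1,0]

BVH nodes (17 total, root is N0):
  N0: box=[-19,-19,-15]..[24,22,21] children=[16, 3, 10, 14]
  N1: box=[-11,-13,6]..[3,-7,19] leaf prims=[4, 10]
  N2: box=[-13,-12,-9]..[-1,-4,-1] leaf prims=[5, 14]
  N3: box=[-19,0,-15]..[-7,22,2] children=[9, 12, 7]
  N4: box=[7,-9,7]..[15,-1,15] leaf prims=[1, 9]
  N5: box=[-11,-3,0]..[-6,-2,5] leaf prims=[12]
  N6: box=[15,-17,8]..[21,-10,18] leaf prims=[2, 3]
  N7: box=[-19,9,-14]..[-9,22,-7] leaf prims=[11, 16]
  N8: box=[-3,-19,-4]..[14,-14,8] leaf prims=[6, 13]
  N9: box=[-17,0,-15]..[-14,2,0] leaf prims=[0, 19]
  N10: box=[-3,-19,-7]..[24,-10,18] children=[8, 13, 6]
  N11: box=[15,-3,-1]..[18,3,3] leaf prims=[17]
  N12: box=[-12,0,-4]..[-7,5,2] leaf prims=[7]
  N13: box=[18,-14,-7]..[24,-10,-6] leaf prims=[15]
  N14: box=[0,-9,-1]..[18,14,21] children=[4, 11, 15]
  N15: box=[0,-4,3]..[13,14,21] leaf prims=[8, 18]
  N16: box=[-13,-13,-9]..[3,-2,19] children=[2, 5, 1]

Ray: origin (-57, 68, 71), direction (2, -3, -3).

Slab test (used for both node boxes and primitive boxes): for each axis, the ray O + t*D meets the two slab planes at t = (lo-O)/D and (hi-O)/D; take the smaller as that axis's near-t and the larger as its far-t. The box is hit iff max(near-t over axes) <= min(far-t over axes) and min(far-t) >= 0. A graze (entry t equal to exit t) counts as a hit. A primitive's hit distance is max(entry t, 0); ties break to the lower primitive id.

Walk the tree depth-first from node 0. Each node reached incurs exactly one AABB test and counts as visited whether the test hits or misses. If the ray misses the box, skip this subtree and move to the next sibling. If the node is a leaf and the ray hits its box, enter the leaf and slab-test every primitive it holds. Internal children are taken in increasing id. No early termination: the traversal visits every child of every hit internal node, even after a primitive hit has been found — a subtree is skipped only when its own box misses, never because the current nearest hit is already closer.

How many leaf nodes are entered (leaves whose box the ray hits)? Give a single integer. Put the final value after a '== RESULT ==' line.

Traverse from the root:
N0 x:[19,81/2] y:[46/3,29] z:[50/3,86/3] -> hit [19,86/3], descend [3, 10, 14, 16]
  N3 x:[19,25] y:[46/3,68/3] z:[23,86/3] -> miss, prune
  N10 x:[27,81/2] y:[26,29] z:[53/3,26] -> miss, prune
  N14 x:[57/2,75/2] y:[18,77/3] z:[50/3,24] -> miss, prune
  N16 x:[22,30] y:[70/3,27] z:[52/3,80/3] -> hit [70/3,80/3], descend [1, 2, 5]
    N1 x:[23,30] y:[25,27] z:[52/3,65/3] -> miss, prune
    N2 x:[22,28] y:[24,80/3] z:[24,80/3] -> hit [24,80/3] leaf, test {P5@t=26, P14(miss)}
    N5 x:[23,51/2] y:[70/3,71/3] z:[22,71/3] -> hit [70/3,71/3] leaf, test {P12@t=70/3}

Visited [0, 3, 10, 14, 16, 1, 2, 5]. Tests: 8 box, 2 leaf. Nearest: P12.

== RESULT ==
2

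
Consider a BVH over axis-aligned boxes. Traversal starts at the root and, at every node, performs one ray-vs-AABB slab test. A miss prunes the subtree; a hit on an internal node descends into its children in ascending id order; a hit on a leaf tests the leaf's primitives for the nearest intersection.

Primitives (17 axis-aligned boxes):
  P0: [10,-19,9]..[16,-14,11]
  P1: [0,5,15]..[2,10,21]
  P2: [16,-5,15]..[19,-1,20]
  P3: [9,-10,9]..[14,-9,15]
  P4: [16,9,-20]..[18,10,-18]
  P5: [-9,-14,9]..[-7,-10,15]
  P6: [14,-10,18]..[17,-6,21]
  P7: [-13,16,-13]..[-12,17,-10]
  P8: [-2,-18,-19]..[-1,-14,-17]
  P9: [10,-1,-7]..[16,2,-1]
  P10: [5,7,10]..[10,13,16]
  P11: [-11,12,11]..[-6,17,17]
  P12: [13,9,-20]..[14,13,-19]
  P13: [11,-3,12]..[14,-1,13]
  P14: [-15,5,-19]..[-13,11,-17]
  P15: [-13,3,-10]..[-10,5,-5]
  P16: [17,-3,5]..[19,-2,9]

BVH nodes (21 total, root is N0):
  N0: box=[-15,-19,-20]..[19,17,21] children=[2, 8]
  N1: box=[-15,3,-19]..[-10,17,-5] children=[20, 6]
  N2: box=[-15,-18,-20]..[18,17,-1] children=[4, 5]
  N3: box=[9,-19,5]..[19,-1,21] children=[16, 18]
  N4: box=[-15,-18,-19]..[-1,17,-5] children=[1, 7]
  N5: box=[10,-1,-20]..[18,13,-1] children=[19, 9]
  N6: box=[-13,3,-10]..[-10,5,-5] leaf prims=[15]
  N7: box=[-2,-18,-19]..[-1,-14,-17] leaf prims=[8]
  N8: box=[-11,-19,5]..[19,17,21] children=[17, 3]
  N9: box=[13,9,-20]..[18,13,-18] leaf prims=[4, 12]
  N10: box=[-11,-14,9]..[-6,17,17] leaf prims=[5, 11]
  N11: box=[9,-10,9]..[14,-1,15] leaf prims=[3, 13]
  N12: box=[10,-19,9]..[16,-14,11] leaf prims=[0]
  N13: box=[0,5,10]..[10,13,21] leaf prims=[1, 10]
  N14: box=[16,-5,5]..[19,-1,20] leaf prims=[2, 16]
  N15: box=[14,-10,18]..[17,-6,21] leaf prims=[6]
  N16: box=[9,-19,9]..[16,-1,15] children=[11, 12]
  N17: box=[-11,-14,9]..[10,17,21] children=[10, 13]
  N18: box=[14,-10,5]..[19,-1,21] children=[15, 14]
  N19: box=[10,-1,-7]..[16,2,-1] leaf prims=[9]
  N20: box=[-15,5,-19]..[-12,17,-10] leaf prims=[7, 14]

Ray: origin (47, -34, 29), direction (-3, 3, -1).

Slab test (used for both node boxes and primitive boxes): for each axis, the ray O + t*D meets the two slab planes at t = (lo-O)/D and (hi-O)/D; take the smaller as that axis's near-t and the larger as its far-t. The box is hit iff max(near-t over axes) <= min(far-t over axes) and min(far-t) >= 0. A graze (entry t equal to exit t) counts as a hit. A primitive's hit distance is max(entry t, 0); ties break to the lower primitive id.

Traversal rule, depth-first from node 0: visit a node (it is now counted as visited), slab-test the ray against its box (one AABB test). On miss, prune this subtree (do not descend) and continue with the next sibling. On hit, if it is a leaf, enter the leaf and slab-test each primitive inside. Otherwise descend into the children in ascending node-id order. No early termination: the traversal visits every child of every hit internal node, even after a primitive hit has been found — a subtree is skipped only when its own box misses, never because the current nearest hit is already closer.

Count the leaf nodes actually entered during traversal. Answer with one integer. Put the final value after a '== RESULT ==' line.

Walk:
N0 x:[28/3,62/3] y:[5,17] z:[8,49] -> hit [28/3,17], descend [2, 8]
  N2 x:[29/3,62/3] y:[16/3,17] z:[30,49] -> miss, prune
  N8 x:[28/3,58/3] y:[5,17] z:[8,24] -> hit [28/3,17], descend [3, 17]
    N3 x:[28/3,38/3] y:[5,11] z:[8,24] -> hit [28/3,11], descend [16, 18]
      N16 x:[31/3,38/3] y:[5,11] z:[14,20] -> miss, prune
      N18 x:[28/3,11] y:[8,11] z:[8,24] -> hit [28/3,11], descend [14, 15]
        N14 x:[28/3,31/3] y:[29/3,11] z:[9,24] -> hit [29/3,31/3] leaf, test {P2@t=29/3, P16(miss)}
        N15 x:[10,11] y:[8,28/3] z:[8,11] -> miss, prune
    N17 x:[37/3,58/3] y:[20/3,17] z:[8,20] -> hit [37/3,17], descend [10, 13]
      N10 x:[53/3,58/3] y:[20/3,17] z:[12,20] -> miss, prune
      N13 x:[37/3,47/3] y:[13,47/3] z:[8,19] -> hit [13,47/3] leaf, test {P1(miss), P10@t=41/3}

11 AABB tests over nodes [0, 2, 8, 3, 16, 18, 14, 15, 17, 10, 13]; 2 leaves entered; closest P2.

== RESULT ==
2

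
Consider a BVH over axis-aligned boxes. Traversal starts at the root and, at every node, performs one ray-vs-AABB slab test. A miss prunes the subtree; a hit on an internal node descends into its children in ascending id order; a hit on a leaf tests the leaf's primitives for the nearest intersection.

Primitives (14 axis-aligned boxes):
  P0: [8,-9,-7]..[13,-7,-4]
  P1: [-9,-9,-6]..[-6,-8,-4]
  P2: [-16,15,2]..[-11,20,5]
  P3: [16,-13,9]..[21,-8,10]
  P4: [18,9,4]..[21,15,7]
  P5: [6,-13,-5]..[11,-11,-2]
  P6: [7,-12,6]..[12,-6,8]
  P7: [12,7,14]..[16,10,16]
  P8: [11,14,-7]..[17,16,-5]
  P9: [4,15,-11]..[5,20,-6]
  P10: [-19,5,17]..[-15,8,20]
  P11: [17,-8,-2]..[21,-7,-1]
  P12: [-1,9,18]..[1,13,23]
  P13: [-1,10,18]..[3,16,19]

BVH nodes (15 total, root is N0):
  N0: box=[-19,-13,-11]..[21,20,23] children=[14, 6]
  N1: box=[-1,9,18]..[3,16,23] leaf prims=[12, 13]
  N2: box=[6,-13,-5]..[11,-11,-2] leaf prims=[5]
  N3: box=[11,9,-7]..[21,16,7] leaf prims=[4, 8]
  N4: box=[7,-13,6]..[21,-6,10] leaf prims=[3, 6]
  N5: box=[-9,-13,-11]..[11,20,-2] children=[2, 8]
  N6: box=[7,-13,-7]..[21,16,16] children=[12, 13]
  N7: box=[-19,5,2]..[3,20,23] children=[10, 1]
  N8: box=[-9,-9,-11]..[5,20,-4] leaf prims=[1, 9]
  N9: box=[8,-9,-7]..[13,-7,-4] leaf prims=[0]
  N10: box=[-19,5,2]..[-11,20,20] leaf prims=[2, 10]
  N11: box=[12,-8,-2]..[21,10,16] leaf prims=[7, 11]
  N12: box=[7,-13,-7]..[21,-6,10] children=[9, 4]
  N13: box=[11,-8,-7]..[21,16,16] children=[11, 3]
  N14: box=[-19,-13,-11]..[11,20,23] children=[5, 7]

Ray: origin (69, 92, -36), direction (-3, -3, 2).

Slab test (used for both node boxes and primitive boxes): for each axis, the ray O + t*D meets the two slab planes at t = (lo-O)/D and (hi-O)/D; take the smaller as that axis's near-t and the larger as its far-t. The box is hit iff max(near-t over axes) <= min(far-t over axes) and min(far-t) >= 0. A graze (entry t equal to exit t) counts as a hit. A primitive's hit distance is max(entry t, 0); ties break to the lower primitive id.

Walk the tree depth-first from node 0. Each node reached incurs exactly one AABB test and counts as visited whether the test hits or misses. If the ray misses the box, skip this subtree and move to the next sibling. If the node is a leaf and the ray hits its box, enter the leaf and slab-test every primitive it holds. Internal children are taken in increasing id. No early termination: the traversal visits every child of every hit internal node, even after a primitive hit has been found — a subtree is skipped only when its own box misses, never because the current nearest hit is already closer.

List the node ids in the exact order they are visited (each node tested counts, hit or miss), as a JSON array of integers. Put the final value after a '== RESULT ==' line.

Trace the traversal:
N0 x:[16,88/3] y:[24,35] z:[25/2,59/2] -> hit [24,88/3], descend [6, 14]
  N6 x:[16,62/3] y:[76/3,35] z:[29/2,26] -> miss, prune
  N14 x:[58/3,88/3] y:[24,35] z:[25/2,59/2] -> hit [24,88/3], descend [5, 7]
    N5 x:[58/3,26] y:[24,35] z:[25/2,17] -> miss, prune
    N7 x:[22,88/3] y:[24,29] z:[19,59/2] -> hit [24,29], descend [1, 10]
      N1 x:[22,70/3] y:[76/3,83/3] z:[27,59/2] -> miss, prune
      N10 x:[80/3,88/3] y:[24,29] z:[19,28] -> hit [80/3,28] leaf, test {P2(miss), P10@t=28}

Visited [0, 6, 14, 5, 7, 1, 10]. Tests: 7 box, 1 leaf. Nearest: P10.

== RESULT ==
[0, 6, 14, 5, 7, 1, 10]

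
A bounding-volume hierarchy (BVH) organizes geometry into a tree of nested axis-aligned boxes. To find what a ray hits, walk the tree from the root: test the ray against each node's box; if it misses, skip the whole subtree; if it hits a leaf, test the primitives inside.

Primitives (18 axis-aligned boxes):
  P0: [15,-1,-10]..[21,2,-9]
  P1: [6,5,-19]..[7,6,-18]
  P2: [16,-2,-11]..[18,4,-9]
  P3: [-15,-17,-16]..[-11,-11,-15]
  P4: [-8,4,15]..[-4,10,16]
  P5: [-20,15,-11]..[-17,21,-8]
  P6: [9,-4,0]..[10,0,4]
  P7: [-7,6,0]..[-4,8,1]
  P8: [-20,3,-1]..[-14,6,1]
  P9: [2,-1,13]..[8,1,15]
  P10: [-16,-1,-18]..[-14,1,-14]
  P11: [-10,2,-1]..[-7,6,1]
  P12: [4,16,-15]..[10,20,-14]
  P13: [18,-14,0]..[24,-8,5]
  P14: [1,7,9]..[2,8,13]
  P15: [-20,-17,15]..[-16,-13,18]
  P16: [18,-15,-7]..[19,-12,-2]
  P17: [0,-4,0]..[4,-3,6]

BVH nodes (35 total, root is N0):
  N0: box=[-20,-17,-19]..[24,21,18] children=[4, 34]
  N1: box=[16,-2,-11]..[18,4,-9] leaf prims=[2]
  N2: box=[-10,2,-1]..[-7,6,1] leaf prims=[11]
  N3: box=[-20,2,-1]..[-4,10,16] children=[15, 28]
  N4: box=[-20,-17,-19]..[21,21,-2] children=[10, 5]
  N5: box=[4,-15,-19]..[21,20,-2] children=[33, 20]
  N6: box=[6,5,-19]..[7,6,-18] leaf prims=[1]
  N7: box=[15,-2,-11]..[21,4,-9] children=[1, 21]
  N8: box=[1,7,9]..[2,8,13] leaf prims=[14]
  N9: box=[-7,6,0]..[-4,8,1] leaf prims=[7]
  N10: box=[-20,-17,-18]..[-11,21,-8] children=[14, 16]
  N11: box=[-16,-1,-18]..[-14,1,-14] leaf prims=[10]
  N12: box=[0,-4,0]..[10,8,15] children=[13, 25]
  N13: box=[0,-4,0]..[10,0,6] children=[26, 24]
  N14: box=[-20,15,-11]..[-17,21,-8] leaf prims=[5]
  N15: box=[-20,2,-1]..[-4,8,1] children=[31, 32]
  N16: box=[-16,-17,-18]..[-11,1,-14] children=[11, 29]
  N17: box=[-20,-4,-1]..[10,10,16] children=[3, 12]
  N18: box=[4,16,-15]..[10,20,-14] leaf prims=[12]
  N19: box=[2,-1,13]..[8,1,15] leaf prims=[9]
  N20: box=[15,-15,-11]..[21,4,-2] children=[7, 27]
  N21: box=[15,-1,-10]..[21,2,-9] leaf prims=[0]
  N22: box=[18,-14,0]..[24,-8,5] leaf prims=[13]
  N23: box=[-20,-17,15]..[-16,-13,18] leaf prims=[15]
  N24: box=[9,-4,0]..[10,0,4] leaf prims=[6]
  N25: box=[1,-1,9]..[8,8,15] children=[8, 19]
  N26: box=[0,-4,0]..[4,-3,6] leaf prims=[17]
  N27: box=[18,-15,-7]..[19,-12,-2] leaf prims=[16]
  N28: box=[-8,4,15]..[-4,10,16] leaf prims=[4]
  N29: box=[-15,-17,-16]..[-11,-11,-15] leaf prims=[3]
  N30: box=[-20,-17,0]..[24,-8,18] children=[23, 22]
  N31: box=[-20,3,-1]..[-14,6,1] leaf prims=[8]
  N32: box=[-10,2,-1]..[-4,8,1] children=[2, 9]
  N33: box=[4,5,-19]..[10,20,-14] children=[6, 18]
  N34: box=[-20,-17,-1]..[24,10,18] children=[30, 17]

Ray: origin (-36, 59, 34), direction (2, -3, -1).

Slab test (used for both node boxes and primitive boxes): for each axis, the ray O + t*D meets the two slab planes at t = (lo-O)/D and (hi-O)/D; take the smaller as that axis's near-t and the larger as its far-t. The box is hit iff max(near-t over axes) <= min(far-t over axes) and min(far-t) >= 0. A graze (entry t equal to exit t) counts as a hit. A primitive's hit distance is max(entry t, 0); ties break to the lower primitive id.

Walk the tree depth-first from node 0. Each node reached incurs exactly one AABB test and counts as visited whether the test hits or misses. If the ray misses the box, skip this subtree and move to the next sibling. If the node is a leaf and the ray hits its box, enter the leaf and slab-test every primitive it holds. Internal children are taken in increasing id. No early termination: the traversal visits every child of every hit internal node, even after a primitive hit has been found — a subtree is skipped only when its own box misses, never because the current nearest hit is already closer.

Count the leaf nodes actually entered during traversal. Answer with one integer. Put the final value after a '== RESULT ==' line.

Trace the traversal:
N0 x:[8,30] y:[38/3,76/3] z:[16,53] -> hit [16,76/3], descend [4, 34]
  N4 x:[8,57/2] y:[38/3,76/3] z:[36,53] -> miss, prune
  N34 x:[8,30] y:[49/3,76/3] z:[16,35] -> hit [49/3,76/3], descend [17, 30]
    N17 x:[8,23] y:[49/3,21] z:[18,35] -> hit [18,21], descend [3, 12]
      N3 x:[8,16] y:[49/3,19] z:[18,35] -> miss, prune
      N12 x:[18,23] y:[17,21] z:[19,34] -> hit [19,21], descend [13, 25]
        N13 x:[18,23] y:[59/3,21] z:[28,34] -> miss, prune
        N25 x:[37/2,22] y:[17,20] z:[19,25] -> hit [19,20], descend [8, 19]
          N8 x:[37/2,19] y:[17,52/3] z:[21,25] -> miss, prune
          N19 x:[19,22] y:[58/3,20] z:[19,21] -> hit [58/3,20] leaf, test {P9@t=58/3}
    N30 x:[8,30] y:[67/3,76/3] z:[16,34] -> hit [67/3,76/3], descend [22, 23]
      N22 x:[27,30] y:[67/3,73/3] z:[29,34] -> miss, prune
      N23 x:[8,10] y:[24,76/3] z:[16,19] -> miss, prune

Visited [0, 4, 34, 17, 3, 12, 13, 25, 8, 19, 30, 22, 23]. Tests: 13 box, 1 leaf. Nearest: P9.

== RESULT ==
1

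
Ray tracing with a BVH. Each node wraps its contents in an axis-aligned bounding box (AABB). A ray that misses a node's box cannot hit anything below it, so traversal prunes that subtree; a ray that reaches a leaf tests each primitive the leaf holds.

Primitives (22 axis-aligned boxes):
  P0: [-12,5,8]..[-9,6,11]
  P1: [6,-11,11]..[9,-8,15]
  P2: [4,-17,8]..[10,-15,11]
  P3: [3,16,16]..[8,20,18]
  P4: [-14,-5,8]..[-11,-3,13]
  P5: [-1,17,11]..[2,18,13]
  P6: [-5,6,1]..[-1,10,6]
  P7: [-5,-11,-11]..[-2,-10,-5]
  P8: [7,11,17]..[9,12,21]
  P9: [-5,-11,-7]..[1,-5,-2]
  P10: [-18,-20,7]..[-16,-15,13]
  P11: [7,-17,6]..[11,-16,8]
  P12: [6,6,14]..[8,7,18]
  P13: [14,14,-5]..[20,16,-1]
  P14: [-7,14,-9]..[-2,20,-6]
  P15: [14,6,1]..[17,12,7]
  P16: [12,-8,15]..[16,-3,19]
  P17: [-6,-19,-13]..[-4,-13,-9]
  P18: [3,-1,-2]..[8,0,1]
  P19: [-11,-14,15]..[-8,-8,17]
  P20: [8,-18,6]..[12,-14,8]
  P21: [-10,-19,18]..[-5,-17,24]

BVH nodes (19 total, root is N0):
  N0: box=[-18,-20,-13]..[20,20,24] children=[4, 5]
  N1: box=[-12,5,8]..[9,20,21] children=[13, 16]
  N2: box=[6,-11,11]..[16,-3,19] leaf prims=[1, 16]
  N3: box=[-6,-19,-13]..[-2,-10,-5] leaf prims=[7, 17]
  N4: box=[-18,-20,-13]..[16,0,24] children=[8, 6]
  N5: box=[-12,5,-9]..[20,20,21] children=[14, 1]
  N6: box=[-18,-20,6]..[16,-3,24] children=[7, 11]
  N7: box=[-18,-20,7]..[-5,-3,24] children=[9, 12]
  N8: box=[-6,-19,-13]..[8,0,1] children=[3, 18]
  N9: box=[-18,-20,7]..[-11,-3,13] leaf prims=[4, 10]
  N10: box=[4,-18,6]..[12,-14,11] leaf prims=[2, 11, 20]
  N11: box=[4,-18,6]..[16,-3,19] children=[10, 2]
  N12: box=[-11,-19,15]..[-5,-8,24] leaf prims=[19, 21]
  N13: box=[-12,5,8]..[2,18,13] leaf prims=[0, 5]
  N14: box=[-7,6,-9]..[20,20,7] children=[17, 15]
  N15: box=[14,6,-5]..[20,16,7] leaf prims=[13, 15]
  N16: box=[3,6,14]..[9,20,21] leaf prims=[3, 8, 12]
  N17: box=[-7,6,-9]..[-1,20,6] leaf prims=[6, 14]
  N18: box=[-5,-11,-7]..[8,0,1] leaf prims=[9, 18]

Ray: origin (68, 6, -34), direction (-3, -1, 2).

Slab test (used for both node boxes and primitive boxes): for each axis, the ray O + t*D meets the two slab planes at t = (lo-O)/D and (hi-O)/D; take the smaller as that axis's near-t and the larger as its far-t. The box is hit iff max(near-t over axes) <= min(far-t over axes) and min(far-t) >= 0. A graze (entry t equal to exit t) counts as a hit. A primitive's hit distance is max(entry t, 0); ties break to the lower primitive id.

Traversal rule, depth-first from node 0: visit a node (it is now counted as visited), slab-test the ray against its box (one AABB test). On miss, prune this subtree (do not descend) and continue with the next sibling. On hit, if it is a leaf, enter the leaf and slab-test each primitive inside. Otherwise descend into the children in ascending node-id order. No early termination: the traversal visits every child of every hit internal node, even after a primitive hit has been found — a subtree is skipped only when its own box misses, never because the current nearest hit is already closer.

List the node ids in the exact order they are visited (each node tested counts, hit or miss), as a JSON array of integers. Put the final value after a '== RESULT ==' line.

Walk:
N0 x:[16,86/3] y:[-14,26] z:[21/2,29] -> hit [16,26], descend [4, 5]
  N4 x:[52/3,86/3] y:[6,26] z:[21/2,29] -> hit [52/3,26], descend [6, 8]
    N6 x:[52/3,86/3] y:[9,26] z:[20,29] -> hit [20,26], descend [7, 11]
      N7 x:[73/3,86/3] y:[9,26] z:[41/2,29] -> hit [73/3,26], descend [9, 12]
        N9 x:[79/3,86/3] y:[9,26] z:[41/2,47/2] -> miss, prune
        N12 x:[73/3,79/3] y:[14,25] z:[49/2,29] -> hit [49/2,25] leaf, test {P19(miss), P21(miss)}
      N11 x:[52/3,64/3] y:[9,24] z:[20,53/2] -> hit [20,64/3], descend [2, 10]
        N2 x:[52/3,62/3] y:[9,17] z:[45/2,53/2] -> miss, prune
        N10 x:[56/3,64/3] y:[20,24] z:[20,45/2] -> hit [20,64/3] leaf, test {P2@t=21, P11(miss), P20@t=20}
    N8 x:[20,74/3] y:[6,25] z:[21/2,35/2] -> miss, prune
  N5 x:[16,80/3] y:[-14,1] z:[25/2,55/2] -> miss, prune

Summary -> nodes [0, 4, 6, 7, 9, 12, 11, 2, 10, 8, 5]; box-tests=11; leaf-entries=2; first=P20

== RESULT ==
[0, 4, 6, 7, 9, 12, 11, 2, 10, 8, 5]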